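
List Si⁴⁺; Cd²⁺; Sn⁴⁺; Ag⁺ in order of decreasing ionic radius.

Ag⁺ > Cd²⁺ > Sn⁴⁺ > Si⁴⁺

Electron counts and nuclear charges: Si⁴⁺ has 10 e⁻ (Z=14), Sn⁴⁺ has 46 e⁻ (Z=50), Cd²⁺ has 46 e⁻ (Z=48), Ag⁺ has 46 e⁻ (Z=47). Si⁴⁺ < Sn⁴⁺ (same group, period 3 vs 5); Sn⁴⁺ < Cd²⁺ (both 46 e⁻, Z=50>48); Cd²⁺ < Ag⁺ (isoelectronic, higher Z=48 is smaller).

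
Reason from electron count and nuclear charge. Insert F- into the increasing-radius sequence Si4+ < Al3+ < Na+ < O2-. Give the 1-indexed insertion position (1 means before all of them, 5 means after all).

These species are isoelectronic with 10 electrons. The only difference is the number of protons: Si4+ (Z=14), Al3+ (Z=13), Na+ (Z=11), F- (Z=9), O2- (Z=8). The strongest nuclear pull (Si4+) gives the smallest ion.
Putting F- in gives Si4+ < Al3+ < Na+ < F- < O2-; it lands at slot 4.

4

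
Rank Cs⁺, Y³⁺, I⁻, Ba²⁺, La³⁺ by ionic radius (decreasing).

I⁻ > Cs⁺ > Ba²⁺ > La³⁺ > Y³⁺

First list Z and electron count for each: Y³⁺ (Z=39, 36 e⁻), La³⁺ (Z=57, 54 e⁻), Ba²⁺ (Z=56, 54 e⁻), Cs⁺ (Z=55, 54 e⁻), I⁻ (Z=53, 54 e⁻). Y³⁺ < La³⁺ (same group, 1 shell fewer); La³⁺ < Ba²⁺ (isoelectronic, higher Z=57 is smaller); Ba²⁺ < Cs⁺ (isoelectronic, higher Z=56 is smaller); Cs⁺ < I⁻ (isoelectronic, higher Z=55 is smaller).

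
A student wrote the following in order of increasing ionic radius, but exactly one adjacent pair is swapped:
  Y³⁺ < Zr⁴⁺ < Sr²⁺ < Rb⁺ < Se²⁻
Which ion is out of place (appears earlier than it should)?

Y³⁺

Check each adjacent pair. Y³⁺ and Zr⁴⁺ are reversed: both have 36 electrons but Z(Zr)=40 > Z(Y)=39, so Zr⁴⁺ should be the smaller of the two. No other neighbouring pair contradicts the periodic trends, so Y³⁺ is the ion listed too early.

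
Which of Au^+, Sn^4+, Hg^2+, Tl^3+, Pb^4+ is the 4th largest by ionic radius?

Pb^4+

Tabulating Z and e⁻: Sn^4+: 46 e⁻, Z=50, Pb^4+: 78 e⁻, Z=82, Tl^3+: 78 e⁻, Z=81, Hg^2+: 78 e⁻, Z=80, Au^+: 78 e⁻, Z=79. Sn^4+ < Pb^4+ (same group, 1 shell fewer); Pb^4+ < Tl^3+ (isoelectronic, higher Z=82 is smaller); Tl^3+ < Hg^2+ (isoelectronic, higher Z=81 is smaller); Hg^2+ < Au^+ (both 78 e⁻, Z=80>79).
Ordering: Sn^4+ < Pb^4+ < Tl^3+ < Hg^2+ < Au^+. The 4th largest is Pb^4+.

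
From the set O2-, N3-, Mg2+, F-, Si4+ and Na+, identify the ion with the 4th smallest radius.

All of these have 10 electrons (isoelectronic). With the same electron cloud, the ion with the most protons pulls it in tightest. Nuclear charges: Si4+ (Z=14), Mg2+ (Z=12), Na+ (Z=11), F- (Z=9), O2- (Z=8), N3- (Z=7). Highest Z is smallest.
Ordering: Si4+ < Mg2+ < Na+ < F- < O2- < N3-. The 4th smallest is F-.

F-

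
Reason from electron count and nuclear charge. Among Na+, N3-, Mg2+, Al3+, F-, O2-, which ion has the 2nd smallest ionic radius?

All of these have 10 electrons (isoelectronic). With the same electron cloud, the ion with the most protons pulls it in tightest. Nuclear charges: Al3+ (Z=13), Mg2+ (Z=12), Na+ (Z=11), F- (Z=9), O2- (Z=8), N3- (Z=7). Highest Z is smallest.
That gives Al3+ < Mg2+ < Na+ < F- < O2- < N3-. From the smallest end, number 2 is Mg2+.

Mg2+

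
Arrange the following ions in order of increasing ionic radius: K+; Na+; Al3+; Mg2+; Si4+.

Electron counts and nuclear charges: Si4+: 10 e⁻, Z=14, Al3+: 10 e⁻, Z=13, Mg2+: 10 e⁻, Z=12, Na+: 10 e⁻, Z=11, K+: 18 e⁻, Z=19. Si4+ < Al3+ (both 10 e⁻, Z=14>13); Al3+ < Mg2+ (both 10 e⁻, Z=13>12); Mg2+ < Na+ (both 10 e⁻, Z=12>11); Na+ < K+ (same group, period 3 vs 4).

Si4+ < Al3+ < Mg2+ < Na+ < K+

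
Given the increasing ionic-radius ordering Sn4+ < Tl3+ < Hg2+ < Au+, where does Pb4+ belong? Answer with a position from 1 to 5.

2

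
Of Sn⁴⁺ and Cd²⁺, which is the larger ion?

Cd²⁺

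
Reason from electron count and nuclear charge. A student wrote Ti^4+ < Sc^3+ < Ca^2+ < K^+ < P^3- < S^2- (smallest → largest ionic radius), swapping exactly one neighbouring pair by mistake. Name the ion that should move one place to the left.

The pair P^3-, S^2- is the wrong way round — both have 18 electrons but Z(S)=16 > Z(P)=15, so S^2- should be the smaller of the two. All other adjacent pairs agree with periodic trends, so S^2- is the misplaced ion.

S^2-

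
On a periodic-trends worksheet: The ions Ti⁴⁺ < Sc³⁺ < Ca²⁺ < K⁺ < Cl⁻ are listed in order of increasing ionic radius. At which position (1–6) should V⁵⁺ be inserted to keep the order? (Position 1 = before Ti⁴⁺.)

1

All of these have 18 electrons (isoelectronic). With the same electron cloud, the ion with the most protons pulls it in tightest. Nuclear charges: V⁵⁺ (Z=23), Ti⁴⁺ (Z=22), Sc³⁺ (Z=21), Ca²⁺ (Z=20), K⁺ (Z=19), Cl⁻ (Z=17). Highest Z is smallest.
Putting V⁵⁺ in gives V⁵⁺ < Ti⁴⁺ < Sc³⁺ < Ca²⁺ < K⁺ < Cl⁻; it lands at slot 1.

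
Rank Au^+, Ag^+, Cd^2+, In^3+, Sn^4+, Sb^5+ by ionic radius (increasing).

Tabulating Z and e⁻: Sb^5+: 46 e⁻, Z=51, Sn^4+: 46 e⁻, Z=50, In^3+: 46 e⁻, Z=49, Cd^2+: 46 e⁻, Z=48, Ag^+: 46 e⁻, Z=47, Au^+: 78 e⁻, Z=79. Sb^5+ < Sn^4+ (both 46 e⁻, Z=51>50); Sn^4+ < In^3+ (both 46 e⁻, Z=50>49); In^3+ < Cd^2+ (isoelectronic, higher Z=49 is smaller); Cd^2+ < Ag^+ (isoelectronic, higher Z=48 is smaller); Ag^+ < Au^+ (same group, 1 shell fewer).

Sb^5+ < Sn^4+ < In^3+ < Cd^2+ < Ag^+ < Au^+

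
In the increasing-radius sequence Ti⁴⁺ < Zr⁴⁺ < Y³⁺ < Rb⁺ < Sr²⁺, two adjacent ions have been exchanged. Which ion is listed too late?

Compare adjacent ions: Sr²⁺ and Rb⁺ share 36 electrons; the higher nuclear charge on Sr (Z=38) contracts it more, so Sr²⁺ < Rb⁺ — yet in this increasing list Rb⁺ sits before Sr²⁺. Nothing else is reversed, so Sr²⁺ should move one place to the left.

Sr²⁺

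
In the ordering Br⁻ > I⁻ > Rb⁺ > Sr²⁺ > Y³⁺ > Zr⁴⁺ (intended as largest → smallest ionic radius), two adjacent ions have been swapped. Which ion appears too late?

I⁻

Check each adjacent pair. Br⁻ and I⁻ are reversed: both in group 17 with the same charge; Br⁻ (period 4) has the smaller radius. No other neighbouring pair contradicts the periodic trends, so I⁻ is the ion listed too late.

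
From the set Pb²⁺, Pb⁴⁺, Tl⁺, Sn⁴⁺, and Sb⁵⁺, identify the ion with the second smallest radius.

Sn⁴⁺

Tabulating Z and e⁻: Sb⁵⁺ has 46 e⁻ (Z=51), Sn⁴⁺ has 46 e⁻ (Z=50), Pb⁴⁺ has 78 e⁻ (Z=82), Pb²⁺ has 80 e⁻ (Z=82), Tl⁺ has 80 e⁻ (Z=81). Sb⁵⁺ < Sn⁴⁺ (isoelectronic, higher Z=51 is smaller); Sn⁴⁺ < Pb⁴⁺ (same group, 1 shell fewer); Pb⁴⁺ < Pb²⁺ (same element, +4 vs +2); Pb²⁺ < Tl⁺ (isoelectronic, higher Z=82 is smaller).
So the order is Sb⁵⁺ < Sn⁴⁺ < Pb⁴⁺ < Pb²⁺ < Tl⁺; the 2nd-smallest ion is Sn⁴⁺.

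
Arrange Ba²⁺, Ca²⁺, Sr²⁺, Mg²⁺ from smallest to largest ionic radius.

Mg²⁺ < Ca²⁺ < Sr²⁺ < Ba²⁺

These ions sit in one column with identical charge. Each step down the periodic table adds a principal shell, increasing the radius.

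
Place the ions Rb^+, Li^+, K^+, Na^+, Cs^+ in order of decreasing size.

All are in the same group with charge +1. Radius grows down the group as n (the outermost shell) increases.

Cs^+ > Rb^+ > K^+ > Na^+ > Li^+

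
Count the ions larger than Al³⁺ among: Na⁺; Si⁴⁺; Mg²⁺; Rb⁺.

3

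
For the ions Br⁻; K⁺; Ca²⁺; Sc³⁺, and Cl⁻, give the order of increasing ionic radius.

First list Z and electron count for each: Sc³⁺ has 18 e⁻ (Z=21), Ca²⁺ has 18 e⁻ (Z=20), K⁺ has 18 e⁻ (Z=19), Cl⁻ has 18 e⁻ (Z=17), Br⁻ has 36 e⁻ (Z=35). Sc³⁺ < Ca²⁺ (isoelectronic, higher Z=21 is smaller); Ca²⁺ < K⁺ (isoelectronic, higher Z=20 is smaller); K⁺ < Cl⁻ (both 18 e⁻, Z=19>17); Cl⁻ < Br⁻ (same group, period 3 vs 4).

Sc³⁺ < Ca²⁺ < K⁺ < Cl⁻ < Br⁻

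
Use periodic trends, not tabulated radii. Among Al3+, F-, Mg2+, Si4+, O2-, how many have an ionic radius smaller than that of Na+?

These species are isoelectronic with 10 electrons. The only difference is the number of protons: Si4+ (Z=14), Al3+ (Z=13), Mg2+ (Z=12), Na+ (Z=11), F- (Z=9), O2- (Z=8). The strongest nuclear pull (Si4+) gives the smallest ion.
Relative to Na+, the ions that are smaller are Si4+, Al3+, Mg2+. That's 3.

3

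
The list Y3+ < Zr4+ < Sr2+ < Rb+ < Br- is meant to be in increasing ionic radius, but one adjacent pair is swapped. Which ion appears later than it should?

Zr4+

The pair Y3+, Zr4+ is the wrong way round — Zr4+ and Y3+ share 36 electrons; the higher nuclear charge on Zr (Z=40) contracts it more, so Zr4+ < Y3+. All other adjacent pairs agree with periodic trends, so Zr4+ is the misplaced ion.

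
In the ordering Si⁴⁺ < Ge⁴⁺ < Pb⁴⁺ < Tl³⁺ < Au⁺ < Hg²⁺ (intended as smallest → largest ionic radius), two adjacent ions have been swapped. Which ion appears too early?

Scanning neighbour by neighbour, only Au⁺/Hg²⁺ violates a trend: both have 78 electrons but Z(Hg)=80 > Z(Au)=79, so Hg²⁺ should be the smaller of the two. That makes Au⁺ the one sitting a position early relative to where it belongs.

Au⁺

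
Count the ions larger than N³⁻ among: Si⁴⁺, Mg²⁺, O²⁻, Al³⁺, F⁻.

0

Each ion has 10 electrons. The ranking follows nuclear charge in reverse — greater Z gives a smaller radius. Si⁴⁺ (Z=14), Al³⁺ (Z=13), Mg²⁺ (Z=12), F⁻ (Z=9), O²⁻ (Z=8), N³⁻ (Z=7).
Overall: Si⁴⁺ < Al³⁺ < Mg²⁺ < F⁻ < O²⁻ < N³⁻. N³⁻ has 5 below it and 0 above. Count: 0.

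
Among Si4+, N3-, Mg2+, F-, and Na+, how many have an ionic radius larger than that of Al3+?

4

Each ion has 10 electrons. The ranking follows nuclear charge in reverse — greater Z gives a smaller radius. Si4+ (Z=14), Al3+ (Z=13), Mg2+ (Z=12), Na+ (Z=11), F- (Z=9), N3- (Z=7).
Overall: Si4+ < Al3+ < Mg2+ < Na+ < F- < N3-. Al3+ has 1 below it and 4 above. So 4 are larger.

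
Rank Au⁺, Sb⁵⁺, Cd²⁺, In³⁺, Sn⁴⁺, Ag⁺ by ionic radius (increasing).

Work out protons and electrons: Sb⁵⁺: 46 e⁻, Z=51, Sn⁴⁺: 46 e⁻, Z=50, In³⁺: 46 e⁻, Z=49, Cd²⁺: 46 e⁻, Z=48, Ag⁺: 46 e⁻, Z=47, Au⁺: 78 e⁻, Z=79. Sb⁵⁺ < Sn⁴⁺ (both 46 e⁻, Z=51>50); Sn⁴⁺ < In³⁺ (isoelectronic, higher Z=50 is smaller); In³⁺ < Cd²⁺ (isoelectronic, higher Z=49 is smaller); Cd²⁺ < Ag⁺ (both 46 e⁻, Z=48>47); Ag⁺ < Au⁺ (same group, period 5 vs 6).

Sb⁵⁺ < Sn⁴⁺ < In³⁺ < Cd²⁺ < Ag⁺ < Au⁺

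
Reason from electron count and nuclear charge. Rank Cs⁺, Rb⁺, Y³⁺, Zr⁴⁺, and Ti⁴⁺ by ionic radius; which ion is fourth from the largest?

Zr⁴⁺

Tabulating Z and e⁻: Ti⁴⁺ has 18 e⁻ (Z=22), Zr⁴⁺ has 36 e⁻ (Z=40), Y³⁺ has 36 e⁻ (Z=39), Rb⁺ has 36 e⁻ (Z=37), Cs⁺ has 54 e⁻ (Z=55). Ti⁴⁺ < Zr⁴⁺ (same group, 1 shell fewer); Zr⁴⁺ < Y³⁺ (both 36 e⁻, Z=40>39); Y³⁺ < Rb⁺ (both 36 e⁻, Z=39>37); Rb⁺ < Cs⁺ (same group, period 5 vs 6).
That gives Ti⁴⁺ < Zr⁴⁺ < Y³⁺ < Rb⁺ < Cs⁺. From the largest end, number 4 is Zr⁴⁺.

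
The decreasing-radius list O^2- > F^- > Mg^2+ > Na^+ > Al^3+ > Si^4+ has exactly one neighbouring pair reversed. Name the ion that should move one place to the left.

Scanning neighbour by neighbour, only Mg^2+/Na^+ violates a trend: Mg^2+ and Na^+ share 10 electrons; the higher nuclear charge on Mg (Z=12) contracts it more, so Mg^2+ < Na^+. That makes Na^+ the one sitting a position late relative to where it belongs.

Na^+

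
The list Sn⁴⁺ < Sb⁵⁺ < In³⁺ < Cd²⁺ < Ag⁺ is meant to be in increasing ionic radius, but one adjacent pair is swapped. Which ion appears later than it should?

Check each adjacent pair. Sn⁴⁺ and Sb⁵⁺ are reversed: they are isoelectronic (46 e⁻) and Sb has more protons than Sn (51 vs 50), making Sb⁵⁺ smaller. No other neighbouring pair contradicts the periodic trends, so Sb⁵⁺ is the ion listed too late.

Sb⁵⁺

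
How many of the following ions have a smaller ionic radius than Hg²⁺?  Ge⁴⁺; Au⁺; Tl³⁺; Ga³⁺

3

Electron counts and nuclear charges: Ge⁴⁺ (Z=32, 28 e⁻), Ga³⁺ (Z=31, 28 e⁻), Tl³⁺ (Z=81, 78 e⁻), Hg²⁺ (Z=80, 78 e⁻), Au⁺ (Z=79, 78 e⁻). Ge⁴⁺ < Ga³⁺ (isoelectronic, higher Z=32 is smaller); Ga³⁺ < Tl³⁺ (same group, 2 shells fewer); Tl³⁺ < Hg²⁺ (both 78 e⁻, Z=81>80); Hg²⁺ < Au⁺ (both 78 e⁻, Z=80>79).
Overall: Ge⁴⁺ < Ga³⁺ < Tl³⁺ < Hg²⁺ < Au⁺. Hg²⁺ has 3 below it and 1 above. Count: 3.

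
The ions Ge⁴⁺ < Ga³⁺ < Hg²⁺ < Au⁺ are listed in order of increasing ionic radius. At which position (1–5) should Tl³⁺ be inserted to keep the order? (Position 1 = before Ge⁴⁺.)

Electron counts and nuclear charges: Ge⁴⁺ (Z=32, 28 e⁻), Ga³⁺ (Z=31, 28 e⁻), Tl³⁺ (Z=81, 78 e⁻), Hg²⁺ (Z=80, 78 e⁻), Au⁺ (Z=79, 78 e⁻). Ge⁴⁺ < Ga³⁺ (isoelectronic, higher Z=32 is smaller); Ga³⁺ < Tl³⁺ (same group, 2 shells fewer); Tl³⁺ < Hg²⁺ (both 78 e⁻, Z=81>80); Hg²⁺ < Au⁺ (both 78 e⁻, Z=80>79).
With Tl³⁺ included the full order is Ge⁴⁺ < Ga³⁺ < Tl³⁺ < Hg²⁺ < Au⁺, so it takes position 3.

3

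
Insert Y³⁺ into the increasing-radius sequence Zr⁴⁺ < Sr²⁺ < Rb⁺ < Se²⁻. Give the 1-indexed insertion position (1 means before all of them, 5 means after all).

Isoelectronic series (36 e⁻ each). Size is set by nuclear charge: more protons means a smaller ion. Zr⁴⁺ (Z=40), Y³⁺ (Z=39), Sr²⁺ (Z=38), Rb⁺ (Z=37), Se²⁻ (Z=34).
The complete sequence is Zr⁴⁺ < Y³⁺ < Sr²⁺ < Rb⁺ < Se²⁻. Y³⁺ sits at position 2.

2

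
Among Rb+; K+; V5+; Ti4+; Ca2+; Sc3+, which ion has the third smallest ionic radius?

Sc3+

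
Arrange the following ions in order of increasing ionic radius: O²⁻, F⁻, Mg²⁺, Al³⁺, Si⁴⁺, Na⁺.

Si⁴⁺ < Al³⁺ < Mg²⁺ < Na⁺ < F⁻ < O²⁻

Each ion has 10 electrons. The ranking follows nuclear charge in reverse — greater Z gives a smaller radius. Si⁴⁺ (Z=14), Al³⁺ (Z=13), Mg²⁺ (Z=12), Na⁺ (Z=11), F⁻ (Z=9), O²⁻ (Z=8).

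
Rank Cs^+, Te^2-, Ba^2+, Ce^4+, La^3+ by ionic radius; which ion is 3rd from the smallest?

All of these have 54 electrons (isoelectronic). With the same electron cloud, the ion with the most protons pulls it in tightest. Nuclear charges: Ce^4+ (Z=58), La^3+ (Z=57), Ba^2+ (Z=56), Cs^+ (Z=55), Te^2- (Z=52). Highest Z is smallest.
That gives Ce^4+ < La^3+ < Ba^2+ < Cs^+ < Te^2-. From the smallest end, number 3 is Ba^2+.

Ba^2+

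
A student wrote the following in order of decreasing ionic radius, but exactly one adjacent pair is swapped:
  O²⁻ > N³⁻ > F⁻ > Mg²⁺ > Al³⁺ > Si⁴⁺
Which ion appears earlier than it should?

The pair O²⁻, N³⁻ is the wrong way round — they are isoelectronic (10 e⁻) and O has more protons than N (8 vs 7), making O²⁻ smaller. All other adjacent pairs agree with periodic trends, so O²⁻ is the misplaced ion.

O²⁻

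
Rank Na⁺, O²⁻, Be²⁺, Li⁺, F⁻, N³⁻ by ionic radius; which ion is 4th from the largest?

Be²⁺ has 2 e⁻ (Z=4), Li⁺ has 2 e⁻ (Z=3), Na⁺ has 10 e⁻ (Z=11), F⁻ has 10 e⁻ (Z=9), O²⁻ has 10 e⁻ (Z=8), N³⁻ has 10 e⁻ (Z=7). Be²⁺ < Li⁺ (isoelectronic, higher Z=4 is smaller); Li⁺ < Na⁺ (same group, 1 shell fewer); Na⁺ < F⁻ (isoelectronic, higher Z=11 is smaller); F⁻ < O²⁻ (both 10 e⁻, Z=9>8); O²⁻ < N³⁻ (both 10 e⁻, Z=8>7).
Full ascending order: Be²⁺ < Li⁺ < Na⁺ < F⁻ < O²⁻ < N³⁻. Counting from the largest, position 4 is Na⁺.

Na⁺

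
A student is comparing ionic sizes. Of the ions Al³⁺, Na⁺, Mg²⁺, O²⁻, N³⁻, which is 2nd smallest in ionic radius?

Mg²⁺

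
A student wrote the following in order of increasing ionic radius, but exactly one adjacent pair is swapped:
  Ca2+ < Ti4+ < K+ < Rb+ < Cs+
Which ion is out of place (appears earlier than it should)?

Check each adjacent pair. Ca2+ and Ti4+ are reversed: both have 18 electrons but Z(Ti)=22 > Z(Ca)=20, so Ti4+ should be the smaller of the two. No other neighbouring pair contradicts the periodic trends, so Ca2+ is the ion listed too early.

Ca2+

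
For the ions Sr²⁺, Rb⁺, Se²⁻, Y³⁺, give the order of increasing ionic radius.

Isoelectronic series (36 e⁻ each). Size is set by nuclear charge: more protons means a smaller ion. Y³⁺ (Z=39), Sr²⁺ (Z=38), Rb⁺ (Z=37), Se²⁻ (Z=34).

Y³⁺ < Sr²⁺ < Rb⁺ < Se²⁻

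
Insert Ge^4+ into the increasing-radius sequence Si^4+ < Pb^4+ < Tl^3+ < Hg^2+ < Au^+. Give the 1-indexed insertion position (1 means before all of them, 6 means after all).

2

First list Z and electron count for each: Si^4+ (Z=14, 10 e⁻), Ge^4+ (Z=32, 28 e⁻), Pb^4+ (Z=82, 78 e⁻), Tl^3+ (Z=81, 78 e⁻), Hg^2+ (Z=80, 78 e⁻), Au^+ (Z=79, 78 e⁻). Si^4+ < Ge^4+ (same group, 1 shell fewer); Ge^4+ < Pb^4+ (same group, 2 shells fewer); Pb^4+ < Tl^3+ (both 78 e⁻, Z=82>81); Tl^3+ < Hg^2+ (both 78 e⁻, Z=81>80); Hg^2+ < Au^+ (both 78 e⁻, Z=80>79).
Putting Ge^4+ in gives Si^4+ < Ge^4+ < Pb^4+ < Tl^3+ < Hg^2+ < Au^+; it lands at slot 2.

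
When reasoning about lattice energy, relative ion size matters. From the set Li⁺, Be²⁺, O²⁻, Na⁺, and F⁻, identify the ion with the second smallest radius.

Li⁺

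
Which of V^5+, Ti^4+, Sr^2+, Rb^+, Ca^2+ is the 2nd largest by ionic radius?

Sr^2+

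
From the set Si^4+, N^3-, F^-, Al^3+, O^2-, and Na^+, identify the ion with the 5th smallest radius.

Isoelectronic series (10 e⁻ each). Size is set by nuclear charge: more protons means a smaller ion. Si^4+ (Z=14), Al^3+ (Z=13), Na^+ (Z=11), F^- (Z=9), O^2- (Z=8), N^3- (Z=7).
That gives Si^4+ < Al^3+ < Na^+ < F^- < O^2- < N^3-. From the smallest end, number 5 is O^2-.

O^2-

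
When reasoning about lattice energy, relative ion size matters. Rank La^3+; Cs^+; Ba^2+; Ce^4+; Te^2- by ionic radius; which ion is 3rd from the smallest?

These species are isoelectronic with 54 electrons. The only difference is the number of protons: Ce^4+ (Z=58), La^3+ (Z=57), Ba^2+ (Z=56), Cs^+ (Z=55), Te^2- (Z=52). The strongest nuclear pull (Ce^4+) gives the smallest ion.
Full ascending order: Ce^4+ < La^3+ < Ba^2+ < Cs^+ < Te^2-. Counting from the smallest, position 3 is Ba^2+.

Ba^2+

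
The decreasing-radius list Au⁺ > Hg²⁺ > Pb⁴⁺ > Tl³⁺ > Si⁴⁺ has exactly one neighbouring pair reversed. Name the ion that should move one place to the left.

Tl³⁺

Compare adjacent ions: both have 78 electrons but Z(Pb)=82 > Z(Tl)=81, so Pb⁴⁺ should be the smaller of the two — yet in this decreasing list Pb⁴⁺ sits before Tl³⁺. Nothing else is reversed, so Tl³⁺ should move one place to the left.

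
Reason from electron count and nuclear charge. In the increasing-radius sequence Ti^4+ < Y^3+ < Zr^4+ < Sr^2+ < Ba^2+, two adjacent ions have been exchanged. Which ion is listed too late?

Compare adjacent ions: they are isoelectronic (36 e⁻) and Zr has more protons than Y (40 vs 39), making Zr^4+ smaller — yet in this increasing list Y^3+ sits before Zr^4+. Nothing else is reversed, so Zr^4+ should move one place to the left.

Zr^4+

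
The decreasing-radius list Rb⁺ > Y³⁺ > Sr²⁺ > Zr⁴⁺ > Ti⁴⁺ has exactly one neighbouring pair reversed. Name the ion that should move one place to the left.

Check each adjacent pair. Y³⁺ and Sr²⁺ are reversed: they are isoelectronic (36 e⁻) and Y has more protons than Sr (39 vs 38), making Y³⁺ smaller. No other neighbouring pair contradicts the periodic trends, so Sr²⁺ is the ion listed too late.

Sr²⁺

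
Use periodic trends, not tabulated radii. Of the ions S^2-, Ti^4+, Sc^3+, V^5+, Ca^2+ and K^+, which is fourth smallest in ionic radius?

Ca^2+

Isoelectronic series (18 e⁻ each). Size is set by nuclear charge: more protons means a smaller ion. V^5+ (Z=23), Ti^4+ (Z=22), Sc^3+ (Z=21), Ca^2+ (Z=20), K^+ (Z=19), S^2- (Z=16).
That gives V^5+ < Ti^4+ < Sc^3+ < Ca^2+ < K^+ < S^2-. From the smallest end, number 4 is Ca^2+.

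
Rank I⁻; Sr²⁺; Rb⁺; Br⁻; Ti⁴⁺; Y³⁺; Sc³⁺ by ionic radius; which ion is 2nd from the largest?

Br⁻

Electron counts and nuclear charges: Ti⁴⁺ has 18 e⁻ (Z=22), Sc³⁺ has 18 e⁻ (Z=21), Y³⁺ has 36 e⁻ (Z=39), Sr²⁺ has 36 e⁻ (Z=38), Rb⁺ has 36 e⁻ (Z=37), Br⁻ has 36 e⁻ (Z=35), I⁻ has 54 e⁻ (Z=53). Ti⁴⁺ < Sc³⁺ (both 18 e⁻, Z=22>21); Sc³⁺ < Y³⁺ (same group, 1 shell fewer); Y³⁺ < Sr²⁺ (both 36 e⁻, Z=39>38); Sr²⁺ < Rb⁺ (isoelectronic, higher Z=38 is smaller); Rb⁺ < Br⁻ (isoelectronic, higher Z=37 is smaller); Br⁻ < I⁻ (same group, 1 shell fewer).
Ordering: Ti⁴⁺ < Sc³⁺ < Y³⁺ < Sr²⁺ < Rb⁺ < Br⁻ < I⁻. The 2nd largest is Br⁻.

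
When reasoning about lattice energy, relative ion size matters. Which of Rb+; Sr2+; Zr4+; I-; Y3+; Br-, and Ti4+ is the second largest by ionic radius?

Br-

Electron counts and nuclear charges: Ti4+ has 18 e⁻ (Z=22), Zr4+ has 36 e⁻ (Z=40), Y3+ has 36 e⁻ (Z=39), Sr2+ has 36 e⁻ (Z=38), Rb+ has 36 e⁻ (Z=37), Br- has 36 e⁻ (Z=35), I- has 54 e⁻ (Z=53). Ti4+ < Zr4+ (same group, 1 shell fewer); Zr4+ < Y3+ (isoelectronic, higher Z=40 is smaller); Y3+ < Sr2+ (both 36 e⁻, Z=39>38); Sr2+ < Rb+ (isoelectronic, higher Z=38 is smaller); Rb+ < Br- (isoelectronic, higher Z=37 is smaller); Br- < I- (same group, period 4 vs 5).
Full ascending order: Ti4+ < Zr4+ < Y3+ < Sr2+ < Rb+ < Br- < I-. Counting from the largest, position 2 is Br-.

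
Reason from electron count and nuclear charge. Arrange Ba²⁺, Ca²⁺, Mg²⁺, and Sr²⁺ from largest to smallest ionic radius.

Ba²⁺ > Sr²⁺ > Ca²⁺ > Mg²⁺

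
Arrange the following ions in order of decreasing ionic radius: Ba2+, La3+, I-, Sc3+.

First list Z and electron count for each: Sc3+: 18 e⁻, Z=21, La3+: 54 e⁻, Z=57, Ba2+: 54 e⁻, Z=56, I-: 54 e⁻, Z=53. Sc3+ < La3+ (same group, period 4 vs 6); La3+ < Ba2+ (both 54 e⁻, Z=57>56); Ba2+ < I- (both 54 e⁻, Z=56>53).

I- > Ba2+ > La3+ > Sc3+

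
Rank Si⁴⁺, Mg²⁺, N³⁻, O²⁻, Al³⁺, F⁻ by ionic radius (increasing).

Isoelectronic series (10 e⁻ each). Size is set by nuclear charge: more protons means a smaller ion. Si⁴⁺ (Z=14), Al³⁺ (Z=13), Mg²⁺ (Z=12), F⁻ (Z=9), O²⁻ (Z=8), N³⁻ (Z=7).

Si⁴⁺ < Al³⁺ < Mg²⁺ < F⁻ < O²⁻ < N³⁻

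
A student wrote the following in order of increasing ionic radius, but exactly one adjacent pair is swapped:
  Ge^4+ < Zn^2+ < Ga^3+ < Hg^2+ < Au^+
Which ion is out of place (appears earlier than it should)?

Compare adjacent ions: Ga^3+ and Zn^2+ share 28 electrons; the higher nuclear charge on Ga (Z=31) contracts it more, so Ga^3+ < Zn^2+ — yet in this increasing list Zn^2+ sits before Ga^3+. Nothing else is reversed, so Zn^2+ should move one place to the right.

Zn^2+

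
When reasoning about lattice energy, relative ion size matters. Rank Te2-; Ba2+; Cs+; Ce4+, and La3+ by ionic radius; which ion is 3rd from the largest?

Isoelectronic series (54 e⁻ each). Size is set by nuclear charge: more protons means a smaller ion. Ce4+ (Z=58), La3+ (Z=57), Ba2+ (Z=56), Cs+ (Z=55), Te2- (Z=52).
Ordering: Ce4+ < La3+ < Ba2+ < Cs+ < Te2-. The 3rd largest is Ba2+.

Ba2+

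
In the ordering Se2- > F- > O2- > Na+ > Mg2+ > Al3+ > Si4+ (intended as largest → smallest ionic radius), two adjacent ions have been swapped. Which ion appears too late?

Compare adjacent ions: F- and O2- share 10 electrons; the higher nuclear charge on F (Z=9) contracts it more, so F- < O2- — yet in this decreasing list F- sits before O2-. Nothing else is reversed, so O2- should move one place to the left.

O2-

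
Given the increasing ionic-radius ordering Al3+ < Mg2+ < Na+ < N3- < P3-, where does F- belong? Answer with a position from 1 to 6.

4

Electron counts and nuclear charges: Al3+ (Z=13, 10 e⁻), Mg2+ (Z=12, 10 e⁻), Na+ (Z=11, 10 e⁻), F- (Z=9, 10 e⁻), N3- (Z=7, 10 e⁻), P3- (Z=15, 18 e⁻). Al3+ < Mg2+ (both 10 e⁻, Z=13>12); Mg2+ < Na+ (both 10 e⁻, Z=12>11); Na+ < F- (isoelectronic, higher Z=11 is smaller); F- < N3- (isoelectronic, higher Z=9 is smaller); N3- < P3- (same group, period 2 vs 3).
Merged order: Al3+ < Mg2+ < Na+ < F- < N3- < P3- — F- is number 4.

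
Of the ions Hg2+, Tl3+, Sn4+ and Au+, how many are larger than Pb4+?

3

Electron counts and nuclear charges: Sn4+ has 46 e⁻ (Z=50), Pb4+ has 78 e⁻ (Z=82), Tl3+ has 78 e⁻ (Z=81), Hg2+ has 78 e⁻ (Z=80), Au+ has 78 e⁻ (Z=79). Sn4+ < Pb4+ (same group, period 5 vs 6); Pb4+ < Tl3+ (both 78 e⁻, Z=82>81); Tl3+ < Hg2+ (both 78 e⁻, Z=81>80); Hg2+ < Au+ (both 78 e⁻, Z=80>79).
Overall: Sn4+ < Pb4+ < Tl3+ < Hg2+ < Au+. Pb4+ has 1 below it and 3 above. That's 3.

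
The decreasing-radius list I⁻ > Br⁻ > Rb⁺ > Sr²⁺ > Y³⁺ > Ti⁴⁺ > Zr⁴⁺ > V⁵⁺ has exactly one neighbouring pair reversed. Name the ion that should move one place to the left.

Zr⁴⁺

Scanning neighbour by neighbour, only Ti⁴⁺/Zr⁴⁺ violates a trend: both in group 4 with the same charge; Ti⁴⁺ (period 4) has the smaller radius. That makes Zr⁴⁺ the one sitting a position late relative to where it belongs.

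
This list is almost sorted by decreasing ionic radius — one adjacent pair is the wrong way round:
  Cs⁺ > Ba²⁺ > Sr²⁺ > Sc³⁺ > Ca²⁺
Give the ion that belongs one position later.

Sc³⁺

Check each adjacent pair. Sc³⁺ and Ca²⁺ are reversed: they are isoelectronic (18 e⁻) and Sc has more protons than Ca (21 vs 20), making Sc³⁺ smaller. No other neighbouring pair contradicts the periodic trends, so Sc³⁺ is the ion listed too early.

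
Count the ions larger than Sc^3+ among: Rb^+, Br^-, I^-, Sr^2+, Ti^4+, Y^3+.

5

First list Z and electron count for each: Ti^4+: 18 e⁻, Z=22, Sc^3+: 18 e⁻, Z=21, Y^3+: 36 e⁻, Z=39, Sr^2+: 36 e⁻, Z=38, Rb^+: 36 e⁻, Z=37, Br^-: 36 e⁻, Z=35, I^-: 54 e⁻, Z=53. Ti^4+ < Sc^3+ (isoelectronic, higher Z=22 is smaller); Sc^3+ < Y^3+ (same group, period 4 vs 5); Y^3+ < Sr^2+ (isoelectronic, higher Z=39 is smaller); Sr^2+ < Rb^+ (isoelectronic, higher Z=38 is smaller); Rb^+ < Br^- (both 36 e⁻, Z=37>35); Br^- < I^- (same group, period 4 vs 5).
Relative to Sc^3+, the ions that are larger are Y^3+, Sr^2+, Rb^+, Br^-, I^-. So 5 are larger.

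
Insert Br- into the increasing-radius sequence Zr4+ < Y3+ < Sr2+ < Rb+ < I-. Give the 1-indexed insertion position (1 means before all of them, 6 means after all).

5

First list Z and electron count for each: Zr4+: 36 e⁻, Z=40, Y3+: 36 e⁻, Z=39, Sr2+: 36 e⁻, Z=38, Rb+: 36 e⁻, Z=37, Br-: 36 e⁻, Z=35, I-: 54 e⁻, Z=53. Zr4+ < Y3+ (both 36 e⁻, Z=40>39); Y3+ < Sr2+ (both 36 e⁻, Z=39>38); Sr2+ < Rb+ (both 36 e⁻, Z=38>37); Rb+ < Br- (isoelectronic, higher Z=37 is smaller); Br- < I- (same group, 1 shell fewer).
Putting Br- in gives Zr4+ < Y3+ < Sr2+ < Rb+ < Br- < I-; it lands at slot 5.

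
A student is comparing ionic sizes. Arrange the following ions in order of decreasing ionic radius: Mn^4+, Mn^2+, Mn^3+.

Mn^2+ > Mn^3+ > Mn^4+

For a single element, ionic radius drops as positive charge rises — Mn^4+ < Mn^2+.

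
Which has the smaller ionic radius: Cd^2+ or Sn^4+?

These species are isoelectronic with 46 electrons. The only difference is the number of protons: Sn^4+ (Z=50), Cd^2+ (Z=48). The strongest nuclear pull (Sn^4+) gives the smallest ion.

Sn^4+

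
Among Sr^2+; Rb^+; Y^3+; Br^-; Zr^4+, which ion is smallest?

Each ion has 36 electrons. The ranking follows nuclear charge in reverse — greater Z gives a smaller radius. Zr^4+ (Z=40), Y^3+ (Z=39), Sr^2+ (Z=38), Rb^+ (Z=37), Br^- (Z=35).

Zr^4+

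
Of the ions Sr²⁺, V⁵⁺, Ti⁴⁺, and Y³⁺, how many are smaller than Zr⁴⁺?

2

First list Z and electron count for each: V⁵⁺ (Z=23, 18 e⁻), Ti⁴⁺ (Z=22, 18 e⁻), Zr⁴⁺ (Z=40, 36 e⁻), Y³⁺ (Z=39, 36 e⁻), Sr²⁺ (Z=38, 36 e⁻). V⁵⁺ < Ti⁴⁺ (both 18 e⁻, Z=23>22); Ti⁴⁺ < Zr⁴⁺ (same group, 1 shell fewer); Zr⁴⁺ < Y³⁺ (both 36 e⁻, Z=40>39); Y³⁺ < Sr²⁺ (both 36 e⁻, Z=39>38).
Relative to Zr⁴⁺, the ions that are smaller are V⁵⁺, Ti⁴⁺. That's 2.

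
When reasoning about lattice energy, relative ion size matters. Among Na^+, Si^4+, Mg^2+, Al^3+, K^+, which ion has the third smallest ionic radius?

Mg^2+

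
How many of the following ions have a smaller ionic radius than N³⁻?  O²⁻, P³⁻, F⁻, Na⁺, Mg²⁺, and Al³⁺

5

Work out protons and electrons: Al³⁺ has 10 e⁻ (Z=13), Mg²⁺ has 10 e⁻ (Z=12), Na⁺ has 10 e⁻ (Z=11), F⁻ has 10 e⁻ (Z=9), O²⁻ has 10 e⁻ (Z=8), N³⁻ has 10 e⁻ (Z=7), P³⁻ has 18 e⁻ (Z=15). Al³⁺ < Mg²⁺ (both 10 e⁻, Z=13>12); Mg²⁺ < Na⁺ (isoelectronic, higher Z=12 is smaller); Na⁺ < F⁻ (both 10 e⁻, Z=11>9); F⁻ < O²⁻ (isoelectronic, higher Z=9 is smaller); O²⁻ < N³⁻ (isoelectronic, higher Z=8 is smaller); N³⁻ < P³⁻ (same group, period 2 vs 3).
Ordering all of them (including N³⁻) by radius gives Al³⁺ < Mg²⁺ < Na⁺ < F⁻ < O²⁻ < N³⁻ < P³⁻. So 5 are smaller.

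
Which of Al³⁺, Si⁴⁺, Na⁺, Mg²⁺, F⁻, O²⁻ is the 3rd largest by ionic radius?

These species are isoelectronic with 10 electrons. The only difference is the number of protons: Si⁴⁺ (Z=14), Al³⁺ (Z=13), Mg²⁺ (Z=12), Na⁺ (Z=11), F⁻ (Z=9), O²⁻ (Z=8). The strongest nuclear pull (Si⁴⁺) gives the smallest ion.
Full ascending order: Si⁴⁺ < Al³⁺ < Mg²⁺ < Na⁺ < F⁻ < O²⁻. Counting from the largest, position 3 is Na⁺.

Na⁺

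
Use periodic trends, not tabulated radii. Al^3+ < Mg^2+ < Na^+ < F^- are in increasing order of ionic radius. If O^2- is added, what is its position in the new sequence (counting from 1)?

5

All of these have 10 electrons (isoelectronic). With the same electron cloud, the ion with the most protons pulls it in tightest. Nuclear charges: Al^3+ (Z=13), Mg^2+ (Z=12), Na^+ (Z=11), F^- (Z=9), O^2- (Z=8). Highest Z is smallest.
Putting O^2- in gives Al^3+ < Mg^2+ < Na^+ < F^- < O^2-; it lands at slot 5.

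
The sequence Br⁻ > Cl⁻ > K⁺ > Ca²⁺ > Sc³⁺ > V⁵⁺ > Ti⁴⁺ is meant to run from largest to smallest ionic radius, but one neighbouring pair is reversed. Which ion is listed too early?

Scanning neighbour by neighbour, only V⁵⁺/Ti⁴⁺ violates a trend: they are isoelectronic (18 e⁻) and V has more protons than Ti (23 vs 22), making V⁵⁺ smaller. That makes V⁵⁺ the one sitting a position early relative to where it belongs.

V⁵⁺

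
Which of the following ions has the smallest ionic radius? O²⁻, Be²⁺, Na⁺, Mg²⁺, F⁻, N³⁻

Be²⁺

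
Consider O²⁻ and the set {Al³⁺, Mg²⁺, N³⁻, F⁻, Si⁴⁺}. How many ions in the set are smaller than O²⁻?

4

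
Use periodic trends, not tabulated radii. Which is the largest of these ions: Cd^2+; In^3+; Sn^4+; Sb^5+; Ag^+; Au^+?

Au^+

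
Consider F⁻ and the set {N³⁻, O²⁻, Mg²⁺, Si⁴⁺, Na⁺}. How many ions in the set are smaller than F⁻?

3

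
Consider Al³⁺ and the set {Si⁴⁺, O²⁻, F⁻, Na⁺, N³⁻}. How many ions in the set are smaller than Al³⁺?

1

Each ion has 10 electrons. The ranking follows nuclear charge in reverse — greater Z gives a smaller radius. Si⁴⁺ (Z=14), Al³⁺ (Z=13), Na⁺ (Z=11), F⁻ (Z=9), O²⁻ (Z=8), N³⁻ (Z=7).
Relative to Al³⁺, the ions that are smaller are Si⁴⁺. Count: 1.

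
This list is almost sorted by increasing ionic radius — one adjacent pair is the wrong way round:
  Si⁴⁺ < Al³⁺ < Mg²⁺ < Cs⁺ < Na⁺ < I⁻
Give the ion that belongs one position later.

Cs⁺

The pair Cs⁺, Na⁺ is the wrong way round — Na⁺ and Cs⁺ are in one column with the same charge; the lighter period-3 ion has 3 fewer shells and is smaller. All other adjacent pairs agree with periodic trends, so Cs⁺ is the misplaced ion.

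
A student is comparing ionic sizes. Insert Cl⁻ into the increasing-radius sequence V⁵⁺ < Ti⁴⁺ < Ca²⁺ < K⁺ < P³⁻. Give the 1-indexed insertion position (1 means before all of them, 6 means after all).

5

Each ion has 18 electrons. The ranking follows nuclear charge in reverse — greater Z gives a smaller radius. V⁵⁺ (Z=23), Ti⁴⁺ (Z=22), Ca²⁺ (Z=20), K⁺ (Z=19), Cl⁻ (Z=17), P³⁻ (Z=15).
With Cl⁻ included the full order is V⁵⁺ < Ti⁴⁺ < Ca²⁺ < K⁺ < Cl⁻ < P³⁻, so it takes position 5.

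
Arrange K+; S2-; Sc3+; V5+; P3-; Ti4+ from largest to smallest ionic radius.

All of these have 18 electrons (isoelectronic). With the same electron cloud, the ion with the most protons pulls it in tightest. Nuclear charges: V5+ (Z=23), Ti4+ (Z=22), Sc3+ (Z=21), K+ (Z=19), S2- (Z=16), P3- (Z=15). Highest Z is smallest.

P3- > S2- > K+ > Sc3+ > Ti4+ > V5+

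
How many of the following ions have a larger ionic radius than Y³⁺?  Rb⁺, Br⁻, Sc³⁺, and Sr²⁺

Work out protons and electrons: Sc³⁺ has 18 e⁻ (Z=21), Y³⁺ has 36 e⁻ (Z=39), Sr²⁺ has 36 e⁻ (Z=38), Rb⁺ has 36 e⁻ (Z=37), Br⁻ has 36 e⁻ (Z=35). Sc³⁺ < Y³⁺ (same group, 1 shell fewer); Y³⁺ < Sr²⁺ (both 36 e⁻, Z=39>38); Sr²⁺ < Rb⁺ (both 36 e⁻, Z=38>37); Rb⁺ < Br⁻ (isoelectronic, higher Z=37 is smaller).
Relative to Y³⁺, the ions that are larger are Sr²⁺, Rb⁺, Br⁻. Count: 3.

3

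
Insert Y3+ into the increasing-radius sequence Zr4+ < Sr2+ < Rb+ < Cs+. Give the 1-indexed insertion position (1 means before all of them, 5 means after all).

Electron counts and nuclear charges: Zr4+ has 36 e⁻ (Z=40), Y3+ has 36 e⁻ (Z=39), Sr2+ has 36 e⁻ (Z=38), Rb+ has 36 e⁻ (Z=37), Cs+ has 54 e⁻ (Z=55). Zr4+ < Y3+ (isoelectronic, higher Z=40 is smaller); Y3+ < Sr2+ (both 36 e⁻, Z=39>38); Sr2+ < Rb+ (isoelectronic, higher Z=38 is smaller); Rb+ < Cs+ (same group, 1 shell fewer).
Merged order: Zr4+ < Y3+ < Sr2+ < Rb+ < Cs+ — Y3+ is number 2.

2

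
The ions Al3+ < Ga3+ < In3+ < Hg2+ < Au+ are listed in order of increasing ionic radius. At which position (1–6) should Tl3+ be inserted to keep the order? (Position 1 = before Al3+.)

Work out protons and electrons: Al3+ (Z=13, 10 e⁻), Ga3+ (Z=31, 28 e⁻), In3+ (Z=49, 46 e⁻), Tl3+ (Z=81, 78 e⁻), Hg2+ (Z=80, 78 e⁻), Au+ (Z=79, 78 e⁻). Al3+ < Ga3+ (same group, period 3 vs 4); Ga3+ < In3+ (same group, 1 shell fewer); In3+ < Tl3+ (same group, 1 shell fewer); Tl3+ < Hg2+ (both 78 e⁻, Z=81>80); Hg2+ < Au+ (isoelectronic, higher Z=80 is smaller).
With Tl3+ included the full order is Al3+ < Ga3+ < In3+ < Tl3+ < Hg2+ < Au+, so it takes position 4.

4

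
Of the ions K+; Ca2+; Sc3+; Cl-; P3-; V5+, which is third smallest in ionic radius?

All of these have 18 electrons (isoelectronic). With the same electron cloud, the ion with the most protons pulls it in tightest. Nuclear charges: V5+ (Z=23), Sc3+ (Z=21), Ca2+ (Z=20), K+ (Z=19), Cl- (Z=17), P3- (Z=15). Highest Z is smallest.
So the order is V5+ < Sc3+ < Ca2+ < K+ < Cl- < P3-; the 3rd-smallest ion is Ca2+.

Ca2+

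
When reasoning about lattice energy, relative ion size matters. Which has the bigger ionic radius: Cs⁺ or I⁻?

All of these have 54 electrons (isoelectronic). With the same electron cloud, the ion with the most protons pulls it in tightest. Nuclear charges: Cs⁺ (Z=55), I⁻ (Z=53). Highest Z is smallest.

I⁻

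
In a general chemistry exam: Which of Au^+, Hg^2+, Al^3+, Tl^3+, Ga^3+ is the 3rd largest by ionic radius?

Tl^3+

Electron counts and nuclear charges: Al^3+: 10 e⁻, Z=13, Ga^3+: 28 e⁻, Z=31, Tl^3+: 78 e⁻, Z=81, Hg^2+: 78 e⁻, Z=80, Au^+: 78 e⁻, Z=79. Al^3+ < Ga^3+ (same group, 1 shell fewer); Ga^3+ < Tl^3+ (same group, period 4 vs 6); Tl^3+ < Hg^2+ (both 78 e⁻, Z=81>80); Hg^2+ < Au^+ (isoelectronic, higher Z=80 is smaller).
That gives Al^3+ < Ga^3+ < Tl^3+ < Hg^2+ < Au^+. From the largest end, number 3 is Tl^3+.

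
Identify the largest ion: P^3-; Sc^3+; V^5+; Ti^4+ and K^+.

P^3-

Each ion has 18 electrons. The ranking follows nuclear charge in reverse — greater Z gives a smaller radius. V^5+ (Z=23), Ti^4+ (Z=22), Sc^3+ (Z=21), K^+ (Z=19), P^3- (Z=15).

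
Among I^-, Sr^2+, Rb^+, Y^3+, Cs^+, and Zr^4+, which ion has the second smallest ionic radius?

Work out protons and electrons: Zr^4+ (Z=40, 36 e⁻), Y^3+ (Z=39, 36 e⁻), Sr^2+ (Z=38, 36 e⁻), Rb^+ (Z=37, 36 e⁻), Cs^+ (Z=55, 54 e⁻), I^- (Z=53, 54 e⁻). Zr^4+ < Y^3+ (both 36 e⁻, Z=40>39); Y^3+ < Sr^2+ (both 36 e⁻, Z=39>38); Sr^2+ < Rb^+ (isoelectronic, higher Z=38 is smaller); Rb^+ < Cs^+ (same group, 1 shell fewer); Cs^+ < I^- (isoelectronic, higher Z=55 is smaller).
Ordering: Zr^4+ < Y^3+ < Sr^2+ < Rb^+ < Cs^+ < I^-. The second smallest is Y^3+.

Y^3+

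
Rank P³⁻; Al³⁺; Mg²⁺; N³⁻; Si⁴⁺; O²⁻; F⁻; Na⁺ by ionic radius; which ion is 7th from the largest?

Al³⁺

Si⁴⁺ (Z=14, 10 e⁻), Al³⁺ (Z=13, 10 e⁻), Mg²⁺ (Z=12, 10 e⁻), Na⁺ (Z=11, 10 e⁻), F⁻ (Z=9, 10 e⁻), O²⁻ (Z=8, 10 e⁻), N³⁻ (Z=7, 10 e⁻), P³⁻ (Z=15, 18 e⁻). Si⁴⁺ < Al³⁺ (both 10 e⁻, Z=14>13); Al³⁺ < Mg²⁺ (isoelectronic, higher Z=13 is smaller); Mg²⁺ < Na⁺ (isoelectronic, higher Z=12 is smaller); Na⁺ < F⁻ (isoelectronic, higher Z=11 is smaller); F⁻ < O²⁻ (isoelectronic, higher Z=9 is smaller); O²⁻ < N³⁻ (both 10 e⁻, Z=8>7); N³⁻ < P³⁻ (same group, 1 shell fewer).
Ordering: Si⁴⁺ < Al³⁺ < Mg²⁺ < Na⁺ < F⁻ < O²⁻ < N³⁻ < P³⁻. The 7th largest is Al³⁺.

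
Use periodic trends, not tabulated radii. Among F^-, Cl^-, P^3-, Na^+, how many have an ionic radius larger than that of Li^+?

Tabulating Z and e⁻: Li^+: 2 e⁻, Z=3, Na^+: 10 e⁻, Z=11, F^-: 10 e⁻, Z=9, Cl^-: 18 e⁻, Z=17, P^3-: 18 e⁻, Z=15. Li^+ < Na^+ (same group, 1 shell fewer); Na^+ < F^- (isoelectronic, higher Z=11 is smaller); F^- < Cl^- (same group, 1 shell fewer); Cl^- < P^3- (isoelectronic, higher Z=17 is smaller).
Overall: Li^+ < Na^+ < F^- < Cl^- < P^3-. Li^+ has 0 below it and 4 above. That's 4.

4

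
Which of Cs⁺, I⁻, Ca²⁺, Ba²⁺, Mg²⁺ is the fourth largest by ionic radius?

Tabulating Z and e⁻: Mg²⁺ has 10 e⁻ (Z=12), Ca²⁺ has 18 e⁻ (Z=20), Ba²⁺ has 54 e⁻ (Z=56), Cs⁺ has 54 e⁻ (Z=55), I⁻ has 54 e⁻ (Z=53). Mg²⁺ < Ca²⁺ (same group, period 3 vs 4); Ca²⁺ < Ba²⁺ (same group, 2 shells fewer); Ba²⁺ < Cs⁺ (both 54 e⁻, Z=56>55); Cs⁺ < I⁻ (isoelectronic, higher Z=55 is smaller).
That gives Mg²⁺ < Ca²⁺ < Ba²⁺ < Cs⁺ < I⁻. From the largest end, number 4 is Ca²⁺.

Ca²⁺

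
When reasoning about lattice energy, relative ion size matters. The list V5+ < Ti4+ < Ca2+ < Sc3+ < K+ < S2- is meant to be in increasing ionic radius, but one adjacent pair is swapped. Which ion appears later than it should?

Sc3+

Check each adjacent pair. Ca2+ and Sc3+ are reversed: Sc3+ and Ca2+ share 18 electrons; the higher nuclear charge on Sc (Z=21) contracts it more, so Sc3+ < Ca2+. No other neighbouring pair contradicts the periodic trends, so Sc3+ is the ion listed too late.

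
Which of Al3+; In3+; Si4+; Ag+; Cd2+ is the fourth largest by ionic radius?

Al3+

Electron counts and nuclear charges: Si4+ (Z=14, 10 e⁻), Al3+ (Z=13, 10 e⁻), In3+ (Z=49, 46 e⁻), Cd2+ (Z=48, 46 e⁻), Ag+ (Z=47, 46 e⁻). Si4+ < Al3+ (both 10 e⁻, Z=14>13); Al3+ < In3+ (same group, 2 shells fewer); In3+ < Cd2+ (both 46 e⁻, Z=49>48); Cd2+ < Ag+ (both 46 e⁻, Z=48>47).
That gives Si4+ < Al3+ < In3+ < Cd2+ < Ag+. From the largest end, number 4 is Al3+.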